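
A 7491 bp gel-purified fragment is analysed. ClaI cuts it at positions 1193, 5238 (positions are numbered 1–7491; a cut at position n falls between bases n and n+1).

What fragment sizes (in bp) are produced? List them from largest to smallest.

4045, 2253, 1193 bp

Linear molecule, 2 cuts → 3 fragments:
  1193 − 0 = 1193 bp
  5238 − 1193 = 4045 bp
  7491 − 5238 = 2253 bp
Sorted largest to smallest: 4045, 2253, 1193 bp.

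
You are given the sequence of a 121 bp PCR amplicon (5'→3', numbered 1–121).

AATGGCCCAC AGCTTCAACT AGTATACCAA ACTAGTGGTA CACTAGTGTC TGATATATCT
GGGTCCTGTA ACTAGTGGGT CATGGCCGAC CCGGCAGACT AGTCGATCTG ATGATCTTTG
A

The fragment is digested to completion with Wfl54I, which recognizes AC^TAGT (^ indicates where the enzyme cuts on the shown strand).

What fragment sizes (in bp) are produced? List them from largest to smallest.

29, 27, 22, 19, 13, 11 bp

Wfl54I sites (ACTAGT) start at positions 18, 31, 42, 71, 98.
Wfl54I cuts after base 2 of each site, so after positions 19, 32, 43, 72, 99.
Linear molecule, 5 cuts → 6 fragments:
  1–19 → 19 bp
  20–32 → 13 bp
  33–43 → 11 bp
  44–72 → 29 bp
  73–99 → 27 bp
  100–121 → 22 bp
Sorted largest to smallest: 29, 27, 22, 19, 13, 11 bp.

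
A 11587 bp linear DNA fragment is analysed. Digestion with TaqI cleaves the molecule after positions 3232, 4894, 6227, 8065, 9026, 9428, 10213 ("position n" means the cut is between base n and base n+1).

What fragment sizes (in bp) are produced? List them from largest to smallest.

3232, 1838, 1662, 1374, 1333, 961, 785, 402 bp

Linear molecule, 7 cuts → 8 fragments:
  3232 − 0 = 3232 bp
  4894 − 3232 = 1662 bp
  6227 − 4894 = 1333 bp
  8065 − 6227 = 1838 bp
  9026 − 8065 = 961 bp
  9428 − 9026 = 402 bp
  10213 − 9428 = 785 bp
  11587 − 10213 = 1374 bp
Sorted largest to smallest: 3232, 1838, 1662, 1374, 1333, 961, 785, 402 bp.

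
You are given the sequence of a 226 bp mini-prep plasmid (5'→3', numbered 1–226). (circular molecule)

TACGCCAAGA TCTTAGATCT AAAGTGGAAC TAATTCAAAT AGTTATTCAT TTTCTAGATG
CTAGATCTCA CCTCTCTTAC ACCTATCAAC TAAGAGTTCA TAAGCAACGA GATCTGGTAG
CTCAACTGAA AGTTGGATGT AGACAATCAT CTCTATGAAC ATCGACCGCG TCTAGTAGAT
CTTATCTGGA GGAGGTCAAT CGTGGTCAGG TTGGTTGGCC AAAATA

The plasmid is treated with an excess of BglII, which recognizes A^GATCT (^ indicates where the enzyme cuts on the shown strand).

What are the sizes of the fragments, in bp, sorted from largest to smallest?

BglII sites (AGATCT) start at positions 8, 15, 63, 110, 177.
BglII cuts after the first base of each site, so after positions 8, 15, 63, 110, 177.
Circular molecule, 5 cuts → 5 fragments:
  9–15 → 7 bp
  16–63 → 48 bp
  64–110 → 47 bp
  111–177 → 67 bp
  178–226 then 1–8 → 49 + 8 = 57 bp
Sorted largest to smallest: 67, 57, 48, 47, 7 bp.

67, 57, 48, 47, 7 bp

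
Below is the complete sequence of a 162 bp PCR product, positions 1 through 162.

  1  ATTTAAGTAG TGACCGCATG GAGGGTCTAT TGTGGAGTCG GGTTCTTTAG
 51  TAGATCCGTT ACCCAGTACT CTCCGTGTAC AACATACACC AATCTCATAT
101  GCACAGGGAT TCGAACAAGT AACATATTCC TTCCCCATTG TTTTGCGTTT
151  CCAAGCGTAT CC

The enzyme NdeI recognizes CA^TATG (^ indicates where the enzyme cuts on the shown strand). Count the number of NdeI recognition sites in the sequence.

CATATG occurs starting at position 96.
NdeI cuts at 1 site.

1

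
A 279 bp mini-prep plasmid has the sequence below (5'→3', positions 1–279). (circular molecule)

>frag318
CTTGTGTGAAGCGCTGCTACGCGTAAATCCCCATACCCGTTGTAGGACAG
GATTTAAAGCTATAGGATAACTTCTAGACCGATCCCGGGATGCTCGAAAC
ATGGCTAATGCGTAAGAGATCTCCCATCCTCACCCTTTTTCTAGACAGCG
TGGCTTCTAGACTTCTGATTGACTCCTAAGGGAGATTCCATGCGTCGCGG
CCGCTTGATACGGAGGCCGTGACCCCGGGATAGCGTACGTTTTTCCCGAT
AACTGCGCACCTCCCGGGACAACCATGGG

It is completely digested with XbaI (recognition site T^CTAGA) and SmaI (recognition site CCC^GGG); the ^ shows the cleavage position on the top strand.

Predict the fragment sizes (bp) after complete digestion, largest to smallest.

87, 70, 54, 39, 16, 13 bp

XbaI sites (TCTAGA) start at positions 73, 140, 156.
XbaI cuts after the first base of each site, so after positions 73, 140, 156.
SmaI sites (CCCGGG) start at positions 84, 224, 263.
SmaI cuts after base 3 of each site, so after positions 86, 226, 265.
Combined cut positions: 73, 86, 140, 156, 226, 265.
Circular molecule, 6 cuts → 6 fragments:
  74–86 → 13 bp
  87–140 → 54 bp
  141–156 → 16 bp
  157–226 → 70 bp
  227–265 → 39 bp
  266–279 then 1–73 → 14 + 73 = 87 bp
Sorted largest to smallest: 87, 70, 54, 39, 16, 13 bp.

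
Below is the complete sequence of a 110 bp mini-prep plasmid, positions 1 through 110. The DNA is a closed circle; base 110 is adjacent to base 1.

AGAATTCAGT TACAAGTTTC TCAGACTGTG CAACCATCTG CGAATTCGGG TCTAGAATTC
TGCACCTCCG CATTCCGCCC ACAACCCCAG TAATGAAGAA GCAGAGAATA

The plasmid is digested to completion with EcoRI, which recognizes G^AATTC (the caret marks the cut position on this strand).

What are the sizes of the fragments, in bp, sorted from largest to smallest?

EcoRI sites (GAATTC) start at positions 2, 42, 55.
EcoRI cuts after the first base of each site, so after positions 2, 42, 55.
Circular molecule, 3 cuts → 3 fragments:
  3–42 → 40 bp
  43–55 → 13 bp
  56–110 then 1–2 → 55 + 2 = 57 bp
Sorted largest to smallest: 57, 40, 13 bp.

57, 40, 13 bp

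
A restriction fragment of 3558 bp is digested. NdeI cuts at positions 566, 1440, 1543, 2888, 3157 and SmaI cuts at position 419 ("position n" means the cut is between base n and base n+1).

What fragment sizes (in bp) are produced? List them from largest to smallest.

Combined cut positions (sorted): 419, 566, 1440, 1543, 2888, 3157.
Linear molecule, 6 cuts → 7 fragments:
  419 − 0 = 419 bp
  566 − 419 = 147 bp
  1440 − 566 = 874 bp
  1543 − 1440 = 103 bp
  2888 − 1543 = 1345 bp
  3157 − 2888 = 269 bp
  3558 − 3157 = 401 bp
Sorted largest to smallest: 1345, 874, 419, 401, 269, 147, 103 bp.

1345, 874, 419, 401, 269, 147, 103 bp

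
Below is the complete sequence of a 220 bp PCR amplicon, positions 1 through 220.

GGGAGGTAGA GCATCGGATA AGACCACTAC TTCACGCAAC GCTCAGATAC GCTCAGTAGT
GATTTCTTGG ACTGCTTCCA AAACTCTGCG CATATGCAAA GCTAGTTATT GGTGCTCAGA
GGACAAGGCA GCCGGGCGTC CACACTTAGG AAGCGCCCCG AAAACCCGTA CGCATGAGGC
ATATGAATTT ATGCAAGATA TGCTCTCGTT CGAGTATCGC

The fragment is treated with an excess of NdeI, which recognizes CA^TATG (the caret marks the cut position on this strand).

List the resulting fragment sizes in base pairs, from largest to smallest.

NdeI sites (CATATG) start at positions 91, 180.
NdeI cuts after base 2 of each site, so after positions 92, 181.
Linear molecule, 2 cuts → 3 fragments:
  1–92 → 92 bp
  93–181 → 89 bp
  182–220 → 39 bp
Sorted largest to smallest: 92, 89, 39 bp.

92, 89, 39 bp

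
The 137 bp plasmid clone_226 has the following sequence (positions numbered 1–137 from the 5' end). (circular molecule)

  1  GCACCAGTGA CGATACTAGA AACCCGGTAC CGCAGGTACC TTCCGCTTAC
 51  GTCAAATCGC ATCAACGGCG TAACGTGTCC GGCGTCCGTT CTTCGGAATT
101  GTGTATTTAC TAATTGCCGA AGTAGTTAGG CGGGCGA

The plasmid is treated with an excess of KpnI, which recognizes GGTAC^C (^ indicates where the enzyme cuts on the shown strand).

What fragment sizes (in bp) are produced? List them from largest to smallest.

128, 9 bp

KpnI sites (GGTACC) start at positions 26, 35.
KpnI cuts after base 5 of each site (before the last base), so after positions 30, 39.
Circular molecule, 2 cuts → 2 fragments:
  31–39 → 9 bp
  40–137 then 1–30 → 98 + 30 = 128 bp
Sorted largest to smallest: 128, 9 bp.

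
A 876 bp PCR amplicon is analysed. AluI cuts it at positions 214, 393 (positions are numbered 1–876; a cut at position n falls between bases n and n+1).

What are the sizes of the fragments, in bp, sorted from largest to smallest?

Linear molecule, 2 cuts → 3 fragments:
  214 − 0 = 214 bp
  393 − 214 = 179 bp
  876 − 393 = 483 bp
Sorted largest to smallest: 483, 214, 179 bp.

483, 214, 179 bp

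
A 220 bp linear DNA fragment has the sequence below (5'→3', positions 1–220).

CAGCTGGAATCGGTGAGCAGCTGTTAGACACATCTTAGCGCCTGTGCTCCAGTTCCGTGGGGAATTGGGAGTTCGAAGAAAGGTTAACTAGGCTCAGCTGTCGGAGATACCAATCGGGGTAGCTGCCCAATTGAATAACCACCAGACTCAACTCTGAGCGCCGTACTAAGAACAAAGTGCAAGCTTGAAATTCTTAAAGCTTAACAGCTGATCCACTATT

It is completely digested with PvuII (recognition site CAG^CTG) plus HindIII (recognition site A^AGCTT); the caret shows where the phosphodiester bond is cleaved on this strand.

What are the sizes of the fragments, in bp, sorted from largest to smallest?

84, 77, 17, 16, 13, 10, 3 bp

PvuII sites (CAGCTG) start at positions 1, 18, 95, 205.
PvuII cuts after base 3 of each site, so after positions 3, 20, 97, 207.
HindIII sites (AAGCTT) start at positions 181, 197.
HindIII cuts after the first base of each site, so after positions 181, 197.
Combined cut positions: 3, 20, 97, 181, 197, 207.
Linear molecule, 6 cuts → 7 fragments:
  1–3 → 3 bp
  4–20 → 17 bp
  21–97 → 77 bp
  98–181 → 84 bp
  182–197 → 16 bp
  198–207 → 10 bp
  208–220 → 13 bp
Sorted largest to smallest: 84, 77, 17, 16, 13, 10, 3 bp.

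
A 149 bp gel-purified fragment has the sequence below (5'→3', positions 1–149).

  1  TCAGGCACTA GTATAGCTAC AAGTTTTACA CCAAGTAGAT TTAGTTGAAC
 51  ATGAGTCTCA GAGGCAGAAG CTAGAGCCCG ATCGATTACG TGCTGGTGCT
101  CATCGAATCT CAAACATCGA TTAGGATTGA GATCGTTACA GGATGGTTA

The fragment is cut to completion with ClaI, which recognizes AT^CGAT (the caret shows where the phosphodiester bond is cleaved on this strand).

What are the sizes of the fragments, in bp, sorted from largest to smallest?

ClaI sites (ATCGAT) start at positions 81, 116.
ClaI cuts after base 2 of each site, so after positions 82, 117.
Linear molecule, 2 cuts → 3 fragments:
  1–82 → 82 bp
  83–117 → 35 bp
  118–149 → 32 bp
Sorted largest to smallest: 82, 35, 32 bp.

82, 35, 32 bp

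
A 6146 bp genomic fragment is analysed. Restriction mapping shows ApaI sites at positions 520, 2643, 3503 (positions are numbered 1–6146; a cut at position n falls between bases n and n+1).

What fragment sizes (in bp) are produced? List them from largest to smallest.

2643, 2123, 860, 520 bp

Linear molecule, 3 cuts → 4 fragments:
  520 − 0 = 520 bp
  2643 − 520 = 2123 bp
  3503 − 2643 = 860 bp
  6146 − 3503 = 2643 bp
Sorted largest to smallest: 2643, 2123, 860, 520 bp.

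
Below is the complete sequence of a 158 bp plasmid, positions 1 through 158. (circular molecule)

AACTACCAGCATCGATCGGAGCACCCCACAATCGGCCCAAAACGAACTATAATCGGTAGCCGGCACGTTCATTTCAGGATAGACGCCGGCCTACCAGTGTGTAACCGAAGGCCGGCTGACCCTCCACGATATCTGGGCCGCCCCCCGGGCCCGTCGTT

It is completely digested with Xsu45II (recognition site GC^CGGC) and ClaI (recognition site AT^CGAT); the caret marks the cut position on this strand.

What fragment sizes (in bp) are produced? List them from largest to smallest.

Xsu45II sites (GCCGGC) start at positions 59, 85, 111.
Xsu45II cuts after base 2 of each site, so after positions 60, 86, 112.
The ClaI site (ATCGAT) starts at position 11.
ClaI cuts after base 2 of each site, so after position 12.
Combined cut positions: 12, 60, 86, 112.
Circular molecule, 4 cuts → 4 fragments:
  13–60 → 48 bp
  61–86 → 26 bp
  87–112 → 26 bp
  113–158 then 1–12 → 46 + 12 = 58 bp
Sorted largest to smallest: 58, 48, 26, 26 bp.

58, 48, 26, 26 bp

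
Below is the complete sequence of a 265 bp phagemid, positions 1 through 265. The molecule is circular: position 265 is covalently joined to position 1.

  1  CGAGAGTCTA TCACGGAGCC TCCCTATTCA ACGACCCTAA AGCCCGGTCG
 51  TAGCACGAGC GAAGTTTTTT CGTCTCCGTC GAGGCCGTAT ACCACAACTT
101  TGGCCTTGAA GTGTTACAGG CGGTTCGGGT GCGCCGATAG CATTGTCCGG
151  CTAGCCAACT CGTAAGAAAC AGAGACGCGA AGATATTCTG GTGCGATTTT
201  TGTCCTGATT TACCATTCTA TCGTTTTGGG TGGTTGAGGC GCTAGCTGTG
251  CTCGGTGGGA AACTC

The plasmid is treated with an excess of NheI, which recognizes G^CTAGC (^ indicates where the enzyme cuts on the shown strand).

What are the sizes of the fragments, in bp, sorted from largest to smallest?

174, 91 bp

NheI sites (GCTAGC) start at positions 150, 241.
NheI cuts after the first base of each site, so after positions 150, 241.
Circular molecule, 2 cuts → 2 fragments:
  151–241 → 91 bp
  242–265 then 1–150 → 24 + 150 = 174 bp
Sorted largest to smallest: 174, 91 bp.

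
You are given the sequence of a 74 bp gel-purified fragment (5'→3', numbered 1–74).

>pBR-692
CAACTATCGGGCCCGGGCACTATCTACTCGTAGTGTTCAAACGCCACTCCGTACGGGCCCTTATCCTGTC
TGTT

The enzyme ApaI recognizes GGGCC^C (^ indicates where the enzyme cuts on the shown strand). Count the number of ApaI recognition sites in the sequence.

GGGCCC occurs starting at positions 9, 55.
ApaI cuts at 2 sites.

2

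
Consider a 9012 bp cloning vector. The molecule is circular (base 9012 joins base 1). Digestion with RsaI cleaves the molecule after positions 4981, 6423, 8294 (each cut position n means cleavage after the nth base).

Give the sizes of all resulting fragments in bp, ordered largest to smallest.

Circular molecule, 3 cuts → 3 fragments:
  6423 − 4981 = 1442 bp
  8294 − 6423 = 1871 bp
  wrap: 9012 − 8294 + 4981 = 5699 bp
Sorted largest to smallest: 5699, 1871, 1442 bp.

5699, 1871, 1442 bp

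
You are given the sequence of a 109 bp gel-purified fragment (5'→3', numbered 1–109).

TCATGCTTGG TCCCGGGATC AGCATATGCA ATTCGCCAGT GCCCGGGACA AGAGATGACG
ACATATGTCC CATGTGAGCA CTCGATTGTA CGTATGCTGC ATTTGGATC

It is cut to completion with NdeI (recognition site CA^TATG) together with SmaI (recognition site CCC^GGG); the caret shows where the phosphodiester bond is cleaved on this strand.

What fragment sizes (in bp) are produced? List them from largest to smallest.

46, 20, 19, 14, 10 bp

NdeI sites (CATATG) start at positions 23, 62.
NdeI cuts after base 2 of each site, so after positions 24, 63.
SmaI sites (CCCGGG) start at positions 12, 42.
SmaI cuts after base 3 of each site, so after positions 14, 44.
Combined cut positions: 14, 24, 44, 63.
Linear molecule, 4 cuts → 5 fragments:
  1–14 → 14 bp
  15–24 → 10 bp
  25–44 → 20 bp
  45–63 → 19 bp
  64–109 → 46 bp
Sorted largest to smallest: 46, 20, 19, 14, 10 bp.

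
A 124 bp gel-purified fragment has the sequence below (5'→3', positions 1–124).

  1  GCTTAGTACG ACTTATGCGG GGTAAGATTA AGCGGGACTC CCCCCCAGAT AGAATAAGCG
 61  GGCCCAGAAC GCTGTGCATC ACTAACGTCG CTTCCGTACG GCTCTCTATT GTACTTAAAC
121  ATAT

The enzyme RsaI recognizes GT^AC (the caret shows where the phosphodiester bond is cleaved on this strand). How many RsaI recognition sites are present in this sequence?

GTAC occurs starting at positions 6, 96, 111.
RsaI cuts at 3 sites.

3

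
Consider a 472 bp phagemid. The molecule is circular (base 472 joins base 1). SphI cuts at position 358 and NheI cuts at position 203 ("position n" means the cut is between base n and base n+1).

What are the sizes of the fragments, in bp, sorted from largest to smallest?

Combined cut positions (sorted): 203, 358.
Circular molecule, 2 cuts → 2 fragments:
  358 − 203 = 155 bp
  wrap: 472 − 358 + 203 = 317 bp
Sorted largest to smallest: 317, 155 bp.

317, 155 bp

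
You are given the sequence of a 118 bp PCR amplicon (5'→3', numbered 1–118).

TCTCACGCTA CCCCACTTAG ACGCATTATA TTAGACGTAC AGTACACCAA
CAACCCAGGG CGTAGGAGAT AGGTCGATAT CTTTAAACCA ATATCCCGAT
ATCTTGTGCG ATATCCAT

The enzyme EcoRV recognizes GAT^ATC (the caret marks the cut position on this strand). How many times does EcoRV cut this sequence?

3

GATATC occurs starting at positions 76, 98, 110.
EcoRV cuts at 3 sites.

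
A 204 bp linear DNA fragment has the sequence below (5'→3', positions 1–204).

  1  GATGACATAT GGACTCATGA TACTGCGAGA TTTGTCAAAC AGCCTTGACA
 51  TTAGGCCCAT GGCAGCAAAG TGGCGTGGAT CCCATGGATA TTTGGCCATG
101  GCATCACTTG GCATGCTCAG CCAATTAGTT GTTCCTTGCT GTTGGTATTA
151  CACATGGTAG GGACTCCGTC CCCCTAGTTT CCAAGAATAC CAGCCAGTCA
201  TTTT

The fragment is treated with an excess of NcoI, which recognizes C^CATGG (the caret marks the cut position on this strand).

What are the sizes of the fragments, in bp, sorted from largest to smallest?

108, 57, 25, 14 bp

NcoI sites (CCATGG) start at positions 57, 82, 96.
NcoI cuts after the first base of each site, so after positions 57, 82, 96.
Linear molecule, 3 cuts → 4 fragments:
  1–57 → 57 bp
  58–82 → 25 bp
  83–96 → 14 bp
  97–204 → 108 bp
Sorted largest to smallest: 108, 57, 25, 14 bp.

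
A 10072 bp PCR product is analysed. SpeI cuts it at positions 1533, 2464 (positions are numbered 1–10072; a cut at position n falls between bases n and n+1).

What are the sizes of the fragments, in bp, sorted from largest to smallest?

7608, 1533, 931 bp

Linear molecule, 2 cuts → 3 fragments:
  1533 − 0 = 1533 bp
  2464 − 1533 = 931 bp
  10072 − 2464 = 7608 bp
Sorted largest to smallest: 7608, 1533, 931 bp.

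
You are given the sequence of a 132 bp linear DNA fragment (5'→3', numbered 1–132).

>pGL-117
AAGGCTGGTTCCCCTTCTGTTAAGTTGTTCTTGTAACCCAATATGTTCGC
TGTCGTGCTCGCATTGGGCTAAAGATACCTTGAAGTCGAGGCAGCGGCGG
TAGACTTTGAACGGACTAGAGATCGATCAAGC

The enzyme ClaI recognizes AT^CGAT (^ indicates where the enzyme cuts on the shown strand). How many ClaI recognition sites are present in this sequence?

1

ATCGAT occurs starting at position 122.
ClaI cuts at 1 site.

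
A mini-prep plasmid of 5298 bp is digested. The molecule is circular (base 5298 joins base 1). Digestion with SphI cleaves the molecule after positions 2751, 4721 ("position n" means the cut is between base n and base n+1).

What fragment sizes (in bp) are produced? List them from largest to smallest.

3328, 1970 bp

Circular molecule, 2 cuts → 2 fragments:
  4721 − 2751 = 1970 bp
  wrap: 5298 − 4721 + 2751 = 3328 bp
Sorted largest to smallest: 3328, 1970 bp.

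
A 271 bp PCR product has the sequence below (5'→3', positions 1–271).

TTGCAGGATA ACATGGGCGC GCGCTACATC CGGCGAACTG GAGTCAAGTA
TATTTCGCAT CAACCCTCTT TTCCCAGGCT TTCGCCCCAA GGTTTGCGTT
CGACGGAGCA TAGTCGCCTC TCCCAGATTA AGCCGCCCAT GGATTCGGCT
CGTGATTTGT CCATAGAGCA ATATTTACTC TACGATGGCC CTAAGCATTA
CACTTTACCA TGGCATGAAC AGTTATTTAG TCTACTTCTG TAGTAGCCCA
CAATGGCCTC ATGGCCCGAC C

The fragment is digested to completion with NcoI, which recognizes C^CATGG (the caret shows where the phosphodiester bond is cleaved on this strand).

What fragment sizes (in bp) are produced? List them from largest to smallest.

NcoI sites (CCATGG) start at positions 137, 208.
NcoI cuts after the first base of each site, so after positions 137, 208.
Linear molecule, 2 cuts → 3 fragments:
  1–137 → 137 bp
  138–208 → 71 bp
  209–271 → 63 bp
Sorted largest to smallest: 137, 71, 63 bp.

137, 71, 63 bp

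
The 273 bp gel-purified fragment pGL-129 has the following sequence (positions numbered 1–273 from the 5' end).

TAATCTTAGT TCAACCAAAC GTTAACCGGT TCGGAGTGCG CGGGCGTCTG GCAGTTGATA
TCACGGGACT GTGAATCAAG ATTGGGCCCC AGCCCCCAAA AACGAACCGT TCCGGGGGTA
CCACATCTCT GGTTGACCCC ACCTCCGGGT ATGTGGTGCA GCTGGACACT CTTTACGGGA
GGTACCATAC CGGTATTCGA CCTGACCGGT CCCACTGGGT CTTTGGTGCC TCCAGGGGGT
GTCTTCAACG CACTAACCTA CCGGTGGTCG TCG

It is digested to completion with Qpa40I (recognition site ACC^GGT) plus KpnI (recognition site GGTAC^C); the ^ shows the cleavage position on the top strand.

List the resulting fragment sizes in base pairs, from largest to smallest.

Qpa40I sites (ACCGGT) start at positions 25, 189, 205, 260.
Qpa40I cuts after base 3 of each site, so after positions 27, 191, 207, 262.
KpnI sites (GGTACC) start at positions 117, 181.
KpnI cuts after base 5 of each site (before the last base), so after positions 121, 185.
Combined cut positions: 27, 121, 185, 191, 207, 262.
Linear molecule, 6 cuts → 7 fragments:
  1–27 → 27 bp
  28–121 → 94 bp
  122–185 → 64 bp
  186–191 → 6 bp
  192–207 → 16 bp
  208–262 → 55 bp
  263–273 → 11 bp
Sorted largest to smallest: 94, 64, 55, 27, 16, 11, 6 bp.

94, 64, 55, 27, 16, 11, 6 bp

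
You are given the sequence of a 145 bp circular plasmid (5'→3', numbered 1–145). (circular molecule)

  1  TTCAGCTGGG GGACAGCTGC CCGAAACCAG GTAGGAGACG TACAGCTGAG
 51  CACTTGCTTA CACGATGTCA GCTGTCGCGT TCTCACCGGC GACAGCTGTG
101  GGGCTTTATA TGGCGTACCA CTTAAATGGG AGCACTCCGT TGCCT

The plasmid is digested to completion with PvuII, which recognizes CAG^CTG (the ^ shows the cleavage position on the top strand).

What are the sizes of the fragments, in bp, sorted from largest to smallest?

55, 29, 26, 24, 11 bp

PvuII sites (CAGCTG) start at positions 3, 14, 43, 69, 93.
PvuII cuts after base 3 of each site, so after positions 5, 16, 45, 71, 95.
Circular molecule, 5 cuts → 5 fragments:
  6–16 → 11 bp
  17–45 → 29 bp
  46–71 → 26 bp
  72–95 → 24 bp
  96–145 then 1–5 → 50 + 5 = 55 bp
Sorted largest to smallest: 55, 29, 26, 24, 11 bp.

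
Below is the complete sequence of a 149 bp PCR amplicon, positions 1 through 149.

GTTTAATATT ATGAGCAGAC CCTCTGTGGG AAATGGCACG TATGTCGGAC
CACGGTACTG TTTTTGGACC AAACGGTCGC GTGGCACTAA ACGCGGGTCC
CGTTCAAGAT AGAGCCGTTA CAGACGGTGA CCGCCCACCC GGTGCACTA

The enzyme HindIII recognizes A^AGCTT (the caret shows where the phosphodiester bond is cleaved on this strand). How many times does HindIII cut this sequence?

No occurrence of AAGCTT is present in the sequence.
HindIII does not cut: 0 sites.

0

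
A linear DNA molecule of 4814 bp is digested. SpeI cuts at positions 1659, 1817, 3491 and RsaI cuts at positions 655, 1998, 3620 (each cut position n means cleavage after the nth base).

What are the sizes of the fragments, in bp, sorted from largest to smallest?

Combined cut positions (sorted): 655, 1659, 1817, 1998, 3491, 3620.
Linear molecule, 6 cuts → 7 fragments:
  655 − 0 = 655 bp
  1659 − 655 = 1004 bp
  1817 − 1659 = 158 bp
  1998 − 1817 = 181 bp
  3491 − 1998 = 1493 bp
  3620 − 3491 = 129 bp
  4814 − 3620 = 1194 bp
Sorted largest to smallest: 1493, 1194, 1004, 655, 181, 158, 129 bp.

1493, 1194, 1004, 655, 181, 158, 129 bp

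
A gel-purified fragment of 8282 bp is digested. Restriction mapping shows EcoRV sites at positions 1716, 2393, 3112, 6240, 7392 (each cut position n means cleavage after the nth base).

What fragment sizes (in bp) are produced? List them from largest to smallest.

Linear molecule, 5 cuts → 6 fragments:
  1716 − 0 = 1716 bp
  2393 − 1716 = 677 bp
  3112 − 2393 = 719 bp
  6240 − 3112 = 3128 bp
  7392 − 6240 = 1152 bp
  8282 − 7392 = 890 bp
Sorted largest to smallest: 3128, 1716, 1152, 890, 719, 677 bp.

3128, 1716, 1152, 890, 719, 677 bp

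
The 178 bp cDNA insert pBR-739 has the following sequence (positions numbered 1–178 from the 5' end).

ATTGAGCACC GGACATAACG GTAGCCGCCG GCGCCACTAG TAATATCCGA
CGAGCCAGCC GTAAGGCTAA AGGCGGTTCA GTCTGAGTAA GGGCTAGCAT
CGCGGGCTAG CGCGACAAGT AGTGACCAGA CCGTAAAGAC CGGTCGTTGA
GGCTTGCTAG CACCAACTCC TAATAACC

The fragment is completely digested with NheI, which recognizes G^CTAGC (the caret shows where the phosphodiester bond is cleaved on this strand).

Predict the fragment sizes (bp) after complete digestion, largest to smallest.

93, 50, 22, 13 bp

NheI sites (GCTAGC) start at positions 93, 106, 156.
NheI cuts after the first base of each site, so after positions 93, 106, 156.
Linear molecule, 3 cuts → 4 fragments:
  1–93 → 93 bp
  94–106 → 13 bp
  107–156 → 50 bp
  157–178 → 22 bp
Sorted largest to smallest: 93, 50, 22, 13 bp.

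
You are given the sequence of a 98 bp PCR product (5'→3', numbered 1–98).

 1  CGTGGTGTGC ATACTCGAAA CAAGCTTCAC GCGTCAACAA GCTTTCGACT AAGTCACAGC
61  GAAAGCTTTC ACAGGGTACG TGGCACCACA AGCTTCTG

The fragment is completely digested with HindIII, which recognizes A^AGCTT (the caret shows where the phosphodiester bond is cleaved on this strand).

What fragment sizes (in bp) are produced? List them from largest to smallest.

27, 24, 22, 17, 8 bp

HindIII sites (AAGCTT) start at positions 22, 39, 63, 90.
HindIII cuts after the first base of each site, so after positions 22, 39, 63, 90.
Linear molecule, 4 cuts → 5 fragments:
  1–22 → 22 bp
  23–39 → 17 bp
  40–63 → 24 bp
  64–90 → 27 bp
  91–98 → 8 bp
Sorted largest to smallest: 27, 24, 22, 17, 8 bp.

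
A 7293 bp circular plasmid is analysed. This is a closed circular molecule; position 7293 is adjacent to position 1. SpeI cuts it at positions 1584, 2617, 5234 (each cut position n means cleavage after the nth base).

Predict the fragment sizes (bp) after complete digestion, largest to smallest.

3643, 2617, 1033 bp

Circular molecule, 3 cuts → 3 fragments:
  2617 − 1584 = 1033 bp
  5234 − 2617 = 2617 bp
  wrap: 7293 − 5234 + 1584 = 3643 bp
Sorted largest to smallest: 3643, 2617, 1033 bp.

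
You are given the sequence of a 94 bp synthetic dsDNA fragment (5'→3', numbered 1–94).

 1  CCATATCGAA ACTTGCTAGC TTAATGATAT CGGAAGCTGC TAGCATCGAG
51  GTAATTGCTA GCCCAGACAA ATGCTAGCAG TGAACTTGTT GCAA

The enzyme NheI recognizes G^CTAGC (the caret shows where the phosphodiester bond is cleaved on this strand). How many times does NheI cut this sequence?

4

GCTAGC occurs starting at positions 15, 39, 57, 73.
NheI cuts at 4 sites.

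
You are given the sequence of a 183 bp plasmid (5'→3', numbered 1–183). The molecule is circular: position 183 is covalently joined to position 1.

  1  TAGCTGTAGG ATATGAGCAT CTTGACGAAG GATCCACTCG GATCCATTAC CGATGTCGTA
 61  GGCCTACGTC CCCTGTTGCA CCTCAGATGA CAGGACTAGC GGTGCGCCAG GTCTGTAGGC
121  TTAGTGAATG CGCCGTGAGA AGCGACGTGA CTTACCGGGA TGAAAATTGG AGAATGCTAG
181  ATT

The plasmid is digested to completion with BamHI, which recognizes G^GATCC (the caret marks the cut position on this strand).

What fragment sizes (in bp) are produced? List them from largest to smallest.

173, 10 bp

BamHI sites (GGATCC) start at positions 30, 40.
BamHI cuts after the first base of each site, so after positions 30, 40.
Circular molecule, 2 cuts → 2 fragments:
  31–40 → 10 bp
  41–183 then 1–30 → 143 + 30 = 173 bp
Sorted largest to smallest: 173, 10 bp.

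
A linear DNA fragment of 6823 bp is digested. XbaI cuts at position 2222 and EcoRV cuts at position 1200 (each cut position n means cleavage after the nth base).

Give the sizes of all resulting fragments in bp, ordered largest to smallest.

Combined cut positions (sorted): 1200, 2222.
Linear molecule, 2 cuts → 3 fragments:
  1200 − 0 = 1200 bp
  2222 − 1200 = 1022 bp
  6823 − 2222 = 4601 bp
Sorted largest to smallest: 4601, 1200, 1022 bp.

4601, 1200, 1022 bp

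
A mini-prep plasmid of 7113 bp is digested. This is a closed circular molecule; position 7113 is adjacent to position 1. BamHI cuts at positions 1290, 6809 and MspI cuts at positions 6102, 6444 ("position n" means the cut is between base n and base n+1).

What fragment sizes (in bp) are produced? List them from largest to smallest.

4812, 1594, 365, 342 bp

Combined cut positions (sorted): 1290, 6102, 6444, 6809.
Circular molecule, 4 cuts → 4 fragments:
  6102 − 1290 = 4812 bp
  6444 − 6102 = 342 bp
  6809 − 6444 = 365 bp
  wrap: 7113 − 6809 + 1290 = 1594 bp
Sorted largest to smallest: 4812, 1594, 365, 342 bp.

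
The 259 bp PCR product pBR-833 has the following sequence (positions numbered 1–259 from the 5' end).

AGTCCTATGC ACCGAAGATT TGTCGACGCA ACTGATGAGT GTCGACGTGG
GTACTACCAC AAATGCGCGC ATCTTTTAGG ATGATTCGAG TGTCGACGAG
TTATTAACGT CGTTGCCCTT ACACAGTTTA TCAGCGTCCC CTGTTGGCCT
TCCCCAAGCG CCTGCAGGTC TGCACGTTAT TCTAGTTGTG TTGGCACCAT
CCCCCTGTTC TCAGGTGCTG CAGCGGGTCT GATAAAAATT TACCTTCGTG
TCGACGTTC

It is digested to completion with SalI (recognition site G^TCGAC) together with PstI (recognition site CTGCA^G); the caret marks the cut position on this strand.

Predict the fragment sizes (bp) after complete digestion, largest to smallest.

SalI sites (GTCGAC) start at positions 22, 41, 92, 250.
SalI cuts after the first base of each site, so after positions 22, 41, 92, 250.
PstI sites (CTGCAG) start at positions 162, 218.
PstI cuts after base 5 of each site (before the last base), so after positions 166, 222.
Combined cut positions: 22, 41, 92, 166, 222, 250.
Linear molecule, 6 cuts → 7 fragments:
  1–22 → 22 bp
  23–41 → 19 bp
  42–92 → 51 bp
  93–166 → 74 bp
  167–222 → 56 bp
  223–250 → 28 bp
  251–259 → 9 bp
Sorted largest to smallest: 74, 56, 51, 28, 22, 19, 9 bp.

74, 56, 51, 28, 22, 19, 9 bp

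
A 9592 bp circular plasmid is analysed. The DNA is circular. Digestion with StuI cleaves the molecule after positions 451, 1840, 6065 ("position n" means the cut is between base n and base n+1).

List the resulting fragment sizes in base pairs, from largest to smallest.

4225, 3978, 1389 bp

Circular molecule, 3 cuts → 3 fragments:
  1840 − 451 = 1389 bp
  6065 − 1840 = 4225 bp
  wrap: 9592 − 6065 + 451 = 3978 bp
Sorted largest to smallest: 4225, 3978, 1389 bp.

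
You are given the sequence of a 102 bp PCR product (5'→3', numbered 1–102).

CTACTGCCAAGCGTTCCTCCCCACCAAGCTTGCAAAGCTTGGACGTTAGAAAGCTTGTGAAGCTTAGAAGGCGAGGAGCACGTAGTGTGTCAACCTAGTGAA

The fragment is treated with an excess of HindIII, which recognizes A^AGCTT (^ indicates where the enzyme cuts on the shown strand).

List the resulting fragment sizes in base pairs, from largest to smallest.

42, 26, 16, 9, 9 bp

HindIII sites (AAGCTT) start at positions 26, 35, 51, 60.
HindIII cuts after the first base of each site, so after positions 26, 35, 51, 60.
Linear molecule, 4 cuts → 5 fragments:
  1–26 → 26 bp
  27–35 → 9 bp
  36–51 → 16 bp
  52–60 → 9 bp
  61–102 → 42 bp
Sorted largest to smallest: 42, 26, 16, 9, 9 bp.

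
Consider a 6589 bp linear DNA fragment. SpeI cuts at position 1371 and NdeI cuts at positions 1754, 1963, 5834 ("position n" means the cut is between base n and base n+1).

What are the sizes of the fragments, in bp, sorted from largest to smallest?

Combined cut positions (sorted): 1371, 1754, 1963, 5834.
Linear molecule, 4 cuts → 5 fragments:
  1371 − 0 = 1371 bp
  1754 − 1371 = 383 bp
  1963 − 1754 = 209 bp
  5834 − 1963 = 3871 bp
  6589 − 5834 = 755 bp
Sorted largest to smallest: 3871, 1371, 755, 383, 209 bp.

3871, 1371, 755, 383, 209 bp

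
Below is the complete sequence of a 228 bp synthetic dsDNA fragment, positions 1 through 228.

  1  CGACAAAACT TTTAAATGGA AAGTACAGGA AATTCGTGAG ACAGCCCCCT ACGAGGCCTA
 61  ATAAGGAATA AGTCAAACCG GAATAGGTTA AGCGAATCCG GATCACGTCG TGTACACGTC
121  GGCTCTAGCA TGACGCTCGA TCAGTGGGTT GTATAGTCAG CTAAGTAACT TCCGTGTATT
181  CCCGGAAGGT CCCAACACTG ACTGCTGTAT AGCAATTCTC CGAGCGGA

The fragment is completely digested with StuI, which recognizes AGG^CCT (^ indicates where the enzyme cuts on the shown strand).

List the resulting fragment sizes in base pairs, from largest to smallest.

172, 56 bp

The StuI site (AGGCCT) starts at position 54.
StuI cuts after base 3 of each site, so after position 56.
Linear molecule, 1 cut → 2 fragments:
  1–56 → 56 bp
  57–228 → 172 bp
Sorted largest to smallest: 172, 56 bp.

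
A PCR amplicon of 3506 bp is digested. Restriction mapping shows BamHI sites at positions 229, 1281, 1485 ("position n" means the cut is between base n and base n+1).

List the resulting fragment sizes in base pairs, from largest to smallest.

2021, 1052, 229, 204 bp

Linear molecule, 3 cuts → 4 fragments:
  229 − 0 = 229 bp
  1281 − 229 = 1052 bp
  1485 − 1281 = 204 bp
  3506 − 1485 = 2021 bp
Sorted largest to smallest: 2021, 1052, 229, 204 bp.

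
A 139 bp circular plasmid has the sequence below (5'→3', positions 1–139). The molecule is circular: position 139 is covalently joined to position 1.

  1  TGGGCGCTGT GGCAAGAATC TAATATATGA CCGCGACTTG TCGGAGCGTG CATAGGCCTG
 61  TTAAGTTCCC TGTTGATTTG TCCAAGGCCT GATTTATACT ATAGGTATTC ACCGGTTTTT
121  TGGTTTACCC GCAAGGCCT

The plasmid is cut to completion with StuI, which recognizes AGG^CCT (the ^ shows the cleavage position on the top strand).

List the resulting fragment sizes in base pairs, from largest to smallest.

59, 49, 31 bp

StuI sites (AGGCCT) start at positions 54, 85, 134.
StuI cuts after base 3 of each site, so after positions 56, 87, 136.
Circular molecule, 3 cuts → 3 fragments:
  57–87 → 31 bp
  88–136 → 49 bp
  137–139 then 1–56 → 3 + 56 = 59 bp
Sorted largest to smallest: 59, 49, 31 bp.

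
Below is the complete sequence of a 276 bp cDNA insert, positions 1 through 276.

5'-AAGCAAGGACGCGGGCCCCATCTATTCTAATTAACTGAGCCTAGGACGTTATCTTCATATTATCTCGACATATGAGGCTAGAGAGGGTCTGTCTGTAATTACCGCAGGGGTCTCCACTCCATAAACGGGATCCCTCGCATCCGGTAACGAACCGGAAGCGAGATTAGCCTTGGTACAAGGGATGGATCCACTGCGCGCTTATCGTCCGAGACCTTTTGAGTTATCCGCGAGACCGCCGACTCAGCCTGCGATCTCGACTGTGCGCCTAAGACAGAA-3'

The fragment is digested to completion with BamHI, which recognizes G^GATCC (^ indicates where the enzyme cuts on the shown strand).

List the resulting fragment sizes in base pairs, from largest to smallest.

128, 92, 56 bp

BamHI sites (GGATCC) start at positions 128, 184.
BamHI cuts after the first base of each site, so after positions 128, 184.
Linear molecule, 2 cuts → 3 fragments:
  1–128 → 128 bp
  129–184 → 56 bp
  185–276 → 92 bp
Sorted largest to smallest: 128, 92, 56 bp.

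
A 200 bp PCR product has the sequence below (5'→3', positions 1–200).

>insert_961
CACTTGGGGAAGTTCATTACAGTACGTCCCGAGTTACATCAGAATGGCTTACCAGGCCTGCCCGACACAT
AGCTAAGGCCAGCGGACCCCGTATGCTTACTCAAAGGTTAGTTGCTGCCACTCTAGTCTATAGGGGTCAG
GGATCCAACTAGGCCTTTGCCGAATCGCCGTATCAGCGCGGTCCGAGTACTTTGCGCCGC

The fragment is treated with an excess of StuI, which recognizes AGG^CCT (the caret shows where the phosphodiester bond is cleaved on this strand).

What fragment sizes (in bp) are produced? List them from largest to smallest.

StuI sites (AGGCCT) start at positions 54, 151.
StuI cuts after base 3 of each site, so after positions 56, 153.
Linear molecule, 2 cuts → 3 fragments:
  1–56 → 56 bp
  57–153 → 97 bp
  154–200 → 47 bp
Sorted largest to smallest: 97, 56, 47 bp.

97, 56, 47 bp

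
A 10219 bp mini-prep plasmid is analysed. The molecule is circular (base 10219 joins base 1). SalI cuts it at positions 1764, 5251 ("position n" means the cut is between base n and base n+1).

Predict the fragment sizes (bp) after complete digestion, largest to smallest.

6732, 3487 bp

Circular molecule, 2 cuts → 2 fragments:
  5251 − 1764 = 3487 bp
  wrap: 10219 − 5251 + 1764 = 6732 bp
Sorted largest to smallest: 6732, 3487 bp.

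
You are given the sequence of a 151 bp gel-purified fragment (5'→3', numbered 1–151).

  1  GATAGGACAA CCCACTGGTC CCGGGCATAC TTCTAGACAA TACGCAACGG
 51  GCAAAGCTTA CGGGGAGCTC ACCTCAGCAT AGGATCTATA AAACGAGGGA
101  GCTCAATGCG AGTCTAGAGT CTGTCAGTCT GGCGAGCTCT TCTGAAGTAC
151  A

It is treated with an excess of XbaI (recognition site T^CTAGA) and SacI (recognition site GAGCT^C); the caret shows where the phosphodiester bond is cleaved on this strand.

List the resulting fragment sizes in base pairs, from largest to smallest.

37, 34, 32, 25, 13, 10 bp

XbaI sites (TCTAGA) start at positions 32, 113.
XbaI cuts after the first base of each site, so after positions 32, 113.
SacI sites (GAGCTC) start at positions 65, 99, 134.
SacI cuts after base 5 of each site (before the last base), so after positions 69, 103, 138.
Combined cut positions: 32, 69, 103, 113, 138.
Linear molecule, 5 cuts → 6 fragments:
  1–32 → 32 bp
  33–69 → 37 bp
  70–103 → 34 bp
  104–113 → 10 bp
  114–138 → 25 bp
  139–151 → 13 bp
Sorted largest to smallest: 37, 34, 32, 25, 13, 10 bp.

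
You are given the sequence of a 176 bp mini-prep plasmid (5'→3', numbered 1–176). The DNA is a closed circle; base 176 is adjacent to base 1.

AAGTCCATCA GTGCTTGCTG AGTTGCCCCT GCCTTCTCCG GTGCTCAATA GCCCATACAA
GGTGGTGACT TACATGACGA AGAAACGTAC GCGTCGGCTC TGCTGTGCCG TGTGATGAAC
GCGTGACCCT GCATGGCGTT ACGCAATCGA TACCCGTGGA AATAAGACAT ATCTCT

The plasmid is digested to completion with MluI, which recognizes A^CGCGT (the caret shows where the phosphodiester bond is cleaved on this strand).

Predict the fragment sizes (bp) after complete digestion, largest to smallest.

MluI sites (ACGCGT) start at positions 89, 119.
MluI cuts after the first base of each site, so after positions 89, 119.
Circular molecule, 2 cuts → 2 fragments:
  90–119 → 30 bp
  120–176 then 1–89 → 57 + 89 = 146 bp
Sorted largest to smallest: 146, 30 bp.

146, 30 bp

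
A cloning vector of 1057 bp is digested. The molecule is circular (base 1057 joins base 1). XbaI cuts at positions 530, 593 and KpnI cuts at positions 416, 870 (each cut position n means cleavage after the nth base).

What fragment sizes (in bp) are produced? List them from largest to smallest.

Combined cut positions (sorted): 416, 530, 593, 870.
Circular molecule, 4 cuts → 4 fragments:
  530 − 416 = 114 bp
  593 − 530 = 63 bp
  870 − 593 = 277 bp
  wrap: 1057 − 870 + 416 = 603 bp
Sorted largest to smallest: 603, 277, 114, 63 bp.

603, 277, 114, 63 bp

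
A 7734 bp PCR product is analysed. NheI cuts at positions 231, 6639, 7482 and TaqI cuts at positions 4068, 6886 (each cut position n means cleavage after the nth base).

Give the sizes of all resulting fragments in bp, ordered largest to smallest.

3837, 2571, 596, 252, 247, 231 bp

Combined cut positions (sorted): 231, 4068, 6639, 6886, 7482.
Linear molecule, 5 cuts → 6 fragments:
  231 − 0 = 231 bp
  4068 − 231 = 3837 bp
  6639 − 4068 = 2571 bp
  6886 − 6639 = 247 bp
  7482 − 6886 = 596 bp
  7734 − 7482 = 252 bp
Sorted largest to smallest: 3837, 2571, 596, 252, 247, 231 bp.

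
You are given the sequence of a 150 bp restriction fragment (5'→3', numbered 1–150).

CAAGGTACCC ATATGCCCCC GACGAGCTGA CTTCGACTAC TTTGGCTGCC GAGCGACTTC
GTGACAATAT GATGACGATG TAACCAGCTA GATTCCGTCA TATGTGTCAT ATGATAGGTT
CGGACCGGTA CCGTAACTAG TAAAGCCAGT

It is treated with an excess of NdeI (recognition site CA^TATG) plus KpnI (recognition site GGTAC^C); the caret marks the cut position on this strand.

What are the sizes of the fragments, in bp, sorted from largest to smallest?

NdeI sites (CATATG) start at positions 10, 99, 108.
NdeI cuts after base 2 of each site, so after positions 11, 100, 109.
KpnI sites (GGTACC) start at positions 4, 127.
KpnI cuts after base 5 of each site (before the last base), so after positions 8, 131.
Combined cut positions: 8, 11, 100, 109, 131.
Linear molecule, 5 cuts → 6 fragments:
  1–8 → 8 bp
  9–11 → 3 bp
  12–100 → 89 bp
  101–109 → 9 bp
  110–131 → 22 bp
  132–150 → 19 bp
Sorted largest to smallest: 89, 22, 19, 9, 8, 3 bp.

89, 22, 19, 9, 8, 3 bp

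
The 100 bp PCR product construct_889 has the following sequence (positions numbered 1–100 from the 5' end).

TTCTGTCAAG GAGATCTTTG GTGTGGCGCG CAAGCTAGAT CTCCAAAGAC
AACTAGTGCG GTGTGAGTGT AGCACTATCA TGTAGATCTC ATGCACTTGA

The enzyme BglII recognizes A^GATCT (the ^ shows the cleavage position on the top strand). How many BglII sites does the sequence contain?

AGATCT occurs starting at positions 12, 37, 84.
BglII cuts at 3 sites.

3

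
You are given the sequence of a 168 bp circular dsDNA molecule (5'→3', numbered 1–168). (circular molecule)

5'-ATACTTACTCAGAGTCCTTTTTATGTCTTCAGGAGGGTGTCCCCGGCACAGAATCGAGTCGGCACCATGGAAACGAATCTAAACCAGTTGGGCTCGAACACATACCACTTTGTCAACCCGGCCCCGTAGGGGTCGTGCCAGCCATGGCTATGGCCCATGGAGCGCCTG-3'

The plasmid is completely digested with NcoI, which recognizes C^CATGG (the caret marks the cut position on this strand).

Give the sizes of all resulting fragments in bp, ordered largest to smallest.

NcoI sites (CCATGG) start at positions 65, 142, 155.
NcoI cuts after the first base of each site, so after positions 65, 142, 155.
Circular molecule, 3 cuts → 3 fragments:
  66–142 → 77 bp
  143–155 → 13 bp
  156–168 then 1–65 → 13 + 65 = 78 bp
Sorted largest to smallest: 78, 77, 13 bp.

78, 77, 13 bp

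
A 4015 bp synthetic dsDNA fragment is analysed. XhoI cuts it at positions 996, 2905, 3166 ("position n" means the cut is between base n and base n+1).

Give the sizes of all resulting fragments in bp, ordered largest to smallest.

1909, 996, 849, 261 bp

Linear molecule, 3 cuts → 4 fragments:
  996 − 0 = 996 bp
  2905 − 996 = 1909 bp
  3166 − 2905 = 261 bp
  4015 − 3166 = 849 bp
Sorted largest to smallest: 1909, 996, 849, 261 bp.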